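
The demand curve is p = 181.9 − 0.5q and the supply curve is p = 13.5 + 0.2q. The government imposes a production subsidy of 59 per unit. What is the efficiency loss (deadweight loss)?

Competitive equilibrium: 181.9 − 0.5q = 13.5 + 0.2q → q* = 240.5714, p* = 61.6143.
The subsidy lowers effective supply by 59: p = 0.2q − 45.5.
New quantity: 181.9 − 0.5q = 0.2q − 45.5 → q' = 324.8571.
Overproduction Δq = 324.8571 − 240.5714 = 84.2857; wedge = subsidy = 59.
DWL = ½ × 84.2857 × 59 = 2486.43.

2486.43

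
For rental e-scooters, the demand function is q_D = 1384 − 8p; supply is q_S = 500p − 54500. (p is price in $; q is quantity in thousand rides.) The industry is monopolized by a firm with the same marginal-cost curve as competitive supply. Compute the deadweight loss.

$3967.76 thousand

In inverse form: demand p = 173 − 0.125q, supply p = 109 + 0.002q.
Competitive equilibrium: 173 − 0.125q = 109 + 0.002q → q* = 503.93701, p* = 110.00787.
Marginal revenue: MR = 173 − 0.25q. Set MR = MC: 173 − 0.25q = 109 + 0.002q → q_m = 253.96825.
Price p_m = 173 − 0.125·253.96825 = 141.25397; MC(q_m) = 109 + 0.002·253.96825 = 109.50794.
Competitive q* = 503.93701, so Δq = 249.96876; wedge = 141.25397 − 109.50794 = 31.74603.
Welfare loss = ½ × 249.96876 × 31.74603 = $3967.76 thousand.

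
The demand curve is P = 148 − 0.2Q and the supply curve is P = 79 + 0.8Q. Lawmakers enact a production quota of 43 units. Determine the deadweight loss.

338

Competitive equilibrium: 148 − 0.2Q = 79 + 0.8Q → Q* = 69, P* = 134.2.
At Q = 43: demand price = 148 − 0.2·43 = 139.4; supply price = 79 + 0.8·43 = 113.4.
ΔQ = 69 − 43 = 26; wedge = 139.4 − 113.4 = 26.
DWL = ½ × 26 × 26 = 338.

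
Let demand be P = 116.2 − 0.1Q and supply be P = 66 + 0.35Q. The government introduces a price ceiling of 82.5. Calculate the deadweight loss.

933.52

Competitive equilibrium: 116.2 − 0.1Q = 66 + 0.35Q → Q* = 111.5556, P* = 105.0444.
At the ceiling P = 82.5, quantity supplied = (82.5 − 66)/0.35 = 47.1429.
Willingness to pay at Q' = 47.1429: 116.2 − 0.1·47.1429 = 111.4857.
ΔQ = 111.5556 − 47.1429 = 64.4127; wedge = 111.4857 − 82.5 = 28.9857.
The triangle = ½ × 64.4127 × 28.9857 = 933.52.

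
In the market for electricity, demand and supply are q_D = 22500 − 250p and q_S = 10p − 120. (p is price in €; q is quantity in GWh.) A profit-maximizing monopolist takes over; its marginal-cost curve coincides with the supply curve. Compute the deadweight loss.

€40.12

In inverse form: demand p = 90 − 0.004q, supply p = 12 + 0.1q.
Competitive equilibrium: 90 − 0.004q = 12 + 0.1q → q* = 750, p* = 87.
Marginal revenue: MR = 90 − 0.008q. Set MR = MC: 90 − 0.008q = 12 + 0.1q → q_m = 722.2222.
Price p_m = 90 − 0.004·722.2222 = 87.1111; MC(q_m) = 12 + 0.1·722.2222 = 84.2222.
Competitive q* = 750, so Δq = 27.7778; wedge = 87.1111 − 84.2222 = 2.8889.
Deadweight loss = ½ × 27.7778 × 2.8889 = €40.12.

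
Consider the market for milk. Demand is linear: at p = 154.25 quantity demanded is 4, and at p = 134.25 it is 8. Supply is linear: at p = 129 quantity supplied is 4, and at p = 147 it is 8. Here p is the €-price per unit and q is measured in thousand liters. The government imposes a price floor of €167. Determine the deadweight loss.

Demand slope = (134.25 − 154.25)/(8 − 4) = −5, so p = 174.25 − 5q.
Supply slope = (147 − 129)/(8 − 4) = 4.5, so p = 111 + 4.5q.
Competitive equilibrium: 174.25 − 5q = 111 + 4.5q → q* = 6.6579, p* = 140.9605.
At the floor p = 167, quantity demanded = (174.25 − 167)/5 = 1.45.
Sellers' marginal cost at q' = 1.45: 111 + 4.5·1.45 = 117.525.
Δq = 6.6579 − 1.45 = 5.2079; wedge = 167 − 117.525 = 49.475.
Deadweight loss = ½ × 5.2079 × 49.475 = €128.83 thousand.

€128.83 thousand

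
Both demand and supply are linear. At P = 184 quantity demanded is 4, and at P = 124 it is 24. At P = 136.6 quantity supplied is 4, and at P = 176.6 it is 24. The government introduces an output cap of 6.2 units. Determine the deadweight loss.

132.496

Demand slope = (124 − 184)/(24 − 4) = −3, so P = 196 − 3Q.
Supply slope = (176.6 − 136.6)/(24 − 4) = 2, so P = 128.6 + 2Q.
Competitive equilibrium: 196 − 3Q = 128.6 + 2Q → Q* = 13.48, P* = 155.56.
At Q = 6.2: demand price = 196 − 3·6.2 = 177.4; supply price = 128.6 + 2·6.2 = 141.
ΔQ = 13.48 − 6.2 = 7.28; wedge = 177.4 − 141 = 36.4.
DWL = ½ × 7.28 × 36.4 = 132.496.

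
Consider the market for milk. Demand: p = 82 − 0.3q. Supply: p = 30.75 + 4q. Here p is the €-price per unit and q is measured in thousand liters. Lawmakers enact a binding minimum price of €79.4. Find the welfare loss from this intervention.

Competitive equilibrium: 82 − 0.3q = 30.75 + 4q → q* = 11.9186, p* = 78.4244.
At the floor p = 79.4, quantity demanded = (82 − 79.4)/0.3 = 8.6667.
Sellers' marginal cost at q' = 8.6667: 30.75 + 4·8.6667 = 65.4168.
Δq = 11.9186 − 8.6667 = 3.2519; wedge = 79.4 − 65.4168 = 13.9832.
The triangle = ½ × 3.2519 × 13.9832 = €22.74 thousand.

€22.74 thousand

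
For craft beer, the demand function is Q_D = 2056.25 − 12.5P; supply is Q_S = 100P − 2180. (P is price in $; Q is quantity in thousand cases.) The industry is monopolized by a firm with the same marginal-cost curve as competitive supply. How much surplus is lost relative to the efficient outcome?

In inverse form: demand P = 164.5 − 0.08Q, supply P = 21.8 + 0.01Q.
Competitive equilibrium: 164.5 − 0.08Q = 21.8 + 0.01Q → Q* = 1585.5555556, P* = 37.6555556.
Marginal revenue: MR = 164.5 − 0.16Q. Set MR = MC: 164.5 − 0.16Q = 21.8 + 0.01Q → Q_m = 839.4117647.
Price P_m = 164.5 − 0.08·839.4117647 = 97.3470588; MC(Q_m) = 21.8 + 0.01·839.4117647 = 30.1941176.
Competitive Q* = 1585.5555556, so ΔQ = 746.1437909; wedge = 97.3470588 − 30.1941176 = 67.1529412.
Welfare loss = ½ × 746.1437909 × 67.1529412 = $25052.88 thousand.

$25052.88 thousand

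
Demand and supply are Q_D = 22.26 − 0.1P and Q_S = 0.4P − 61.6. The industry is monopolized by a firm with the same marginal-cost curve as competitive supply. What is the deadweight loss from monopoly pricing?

37.18

In inverse form: demand P = 222.6 − 10Q, supply P = 154 + 2.5Q.
Competitive equilibrium: 222.6 − 10Q = 154 + 2.5Q → Q* = 5.488, P* = 167.72.
Marginal revenue: MR = 222.6 − 20Q. Set MR = MC: 222.6 − 20Q = 154 + 2.5Q → Q_m = 3.0489.
Price P_m = 222.6 − 10·3.0489 = 192.111; MC(Q_m) = 154 + 2.5·3.0489 = 161.6223.
Competitive Q* = 5.488, so ΔQ = 2.4391; wedge = 192.111 − 161.6223 = 30.4887.
Deadweight loss = ½ × 2.4391 × 30.4887 = 37.18.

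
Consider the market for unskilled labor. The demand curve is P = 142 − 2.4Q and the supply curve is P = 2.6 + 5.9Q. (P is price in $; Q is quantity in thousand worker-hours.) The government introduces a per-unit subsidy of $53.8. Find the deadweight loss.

Competitive equilibrium: 142 − 2.4Q = 2.6 + 5.9Q → Q* = 16.7952, P* = 101.6916.
The subsidy lowers effective supply by 53.8: P = 5.9Q − 51.2.
New quantity: 142 − 2.4Q = 5.9Q − 51.2 → Q' = 23.2771.
Overproduction ΔQ = 23.2771 − 16.7952 = 6.4819; wedge = subsidy = 53.8.
Deadweight loss = ½ × 6.4819 × 53.8 = $174.36 thousand.

$174.36 thousand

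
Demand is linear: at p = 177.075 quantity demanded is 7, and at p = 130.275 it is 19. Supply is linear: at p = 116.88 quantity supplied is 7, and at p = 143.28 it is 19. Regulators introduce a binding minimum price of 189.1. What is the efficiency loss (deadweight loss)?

511.60

Demand slope = (130.275 − 177.075)/(19 − 7) = −3.9, so p = 204.375 − 3.9q.
Supply slope = (143.28 − 116.88)/(19 − 7) = 2.2, so p = 101.48 + 2.2q.
Competitive equilibrium: 204.375 − 3.9q = 101.48 + 2.2q → q* = 16.868, p* = 138.5897.
At the floor p = 189.1, quantity demanded = (204.375 − 189.1)/3.9 = 3.9167.
Sellers' marginal cost at q' = 3.9167: 101.48 + 2.2·3.9167 = 110.0967.
Δq = 16.868 − 3.9167 = 12.9513; wedge = 189.1 − 110.0967 = 79.0033.
Welfare loss = ½ × 12.9513 × 79.0033 = 511.60.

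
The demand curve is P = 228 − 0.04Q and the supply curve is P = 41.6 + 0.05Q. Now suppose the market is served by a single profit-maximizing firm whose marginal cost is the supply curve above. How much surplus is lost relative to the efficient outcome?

18274.80

Competitive equilibrium: 228 − 0.04Q = 41.6 + 0.05Q → Q* = 2071.11111, P* = 145.15556.
Marginal revenue: MR = 228 − 0.08Q. Set MR = MC: 228 − 0.08Q = 41.6 + 0.05Q → Q_m = 1433.84615.
Price P_m = 228 − 0.04·1433.84615 = 170.64615; MC(Q_m) = 41.6 + 0.05·1433.84615 = 113.29231.
Competitive Q* = 2071.11111, so ΔQ = 637.26496; wedge = 170.64615 − 113.29231 = 57.35384.
The triangle = ½ × 637.26496 × 57.35384 = 18274.80.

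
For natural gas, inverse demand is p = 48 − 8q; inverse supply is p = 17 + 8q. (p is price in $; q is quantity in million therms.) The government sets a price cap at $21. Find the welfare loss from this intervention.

Competitive equilibrium: 48 − 8q = 17 + 8q → q* = 1.9375, p* = 32.5.
At the ceiling p = 21, quantity supplied = (21 − 17)/8 = 0.5.
Willingness to pay at q' = 0.5: 48 − 8·0.5 = 44.
Δq = 1.9375 − 0.5 = 1.4375; wedge = 44 − 21 = 23.
DWL = ½ × 1.4375 × 23 = $16.53 million.

$16.53 million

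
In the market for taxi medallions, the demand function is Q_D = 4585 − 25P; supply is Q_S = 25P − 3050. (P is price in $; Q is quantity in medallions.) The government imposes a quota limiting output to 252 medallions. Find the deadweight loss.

$10629.61

In inverse form: demand P = 183.4 − 0.04Q, supply P = 122 + 0.04Q.
Competitive equilibrium: 183.4 − 0.04Q = 122 + 0.04Q → Q* = 767.5, P* = 152.7.
At Q = 252: demand price = 183.4 − 0.04·252 = 173.32; supply price = 122 + 0.04·252 = 132.08.
ΔQ = 767.5 − 252 = 515.5; wedge = 173.32 − 132.08 = 41.24.
Welfare loss = ½ × 515.5 × 41.24 = $10629.61.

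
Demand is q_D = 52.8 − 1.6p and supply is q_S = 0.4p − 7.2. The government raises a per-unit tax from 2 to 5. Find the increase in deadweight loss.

3.36

In inverse form: demand p = 33 − 0.625q, supply p = 18 + 2.5q.
Competitive equilibrium: 33 − 0.625q = 18 + 2.5q → q* = 4.8, p* = 30.
For a per-unit tax t: Δq = t/3.125, so DWL = ½·t·(t/3.125) = t²/6.25.
At t = 2: DWL = 0.64. At t = 5: DWL = 4.
Increase = 4 − 0.64 = 3.36.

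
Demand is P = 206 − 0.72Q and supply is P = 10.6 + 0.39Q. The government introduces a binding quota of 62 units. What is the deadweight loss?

Competitive equilibrium: 206 − 0.72Q = 10.6 + 0.39Q → Q* = 176.036, P* = 79.2541.
At Q = 62: demand price = 206 − 0.72·62 = 161.36; supply price = 10.6 + 0.39·62 = 34.78.
ΔQ = 176.036 − 62 = 114.036; wedge = 161.36 − 34.78 = 126.58.
DWL = ½ × 114.036 × 126.58 = 7217.34.

7217.34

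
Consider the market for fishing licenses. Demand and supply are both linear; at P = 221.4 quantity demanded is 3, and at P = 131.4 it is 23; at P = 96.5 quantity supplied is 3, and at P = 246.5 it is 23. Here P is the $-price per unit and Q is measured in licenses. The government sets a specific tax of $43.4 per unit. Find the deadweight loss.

Demand slope = (131.4 − 221.4)/(23 − 3) = −4.5, so P = 234.9 − 4.5Q.
Supply slope = (246.5 − 96.5)/(23 − 3) = 7.5, so P = 74 + 7.5Q.
Competitive equilibrium: 234.9 − 4.5Q = 74 + 7.5Q → Q* = 13.4083, P* = 174.5625.
With the tax, the buyer price exceeds the seller price by 43.4: (234.9 − 4.5Q) − (74 + 7.5Q) = 43.4 → Q' = 9.7917.
ΔQ = 13.4083 − 9.7917 = 3.6166; the wedge equals the tax, 43.4.
Deadweight loss = ½ × 3.6166 × 43.4 = $78.48.

$78.48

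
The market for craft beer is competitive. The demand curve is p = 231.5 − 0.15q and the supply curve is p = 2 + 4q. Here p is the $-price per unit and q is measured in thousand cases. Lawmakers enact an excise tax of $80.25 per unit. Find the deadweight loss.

$775.91 thousand

Competitive equilibrium: 231.5 − 0.15q = 2 + 4q → q* = 55.3012, p* = 223.2048.
With the tax, the buyer price exceeds the seller price by 80.25: (231.5 − 0.15q) − (2 + 4q) = 80.25 → q' = 35.9639.
Δq = 55.3012 − 35.9639 = 19.3373; the wedge equals the tax, 80.25.
Deadweight loss = ½ × 19.3373 × 80.25 = $775.91 thousand.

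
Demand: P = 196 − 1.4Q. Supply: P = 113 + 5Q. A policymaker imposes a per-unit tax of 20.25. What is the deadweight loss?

Competitive equilibrium: 196 − 1.4Q = 113 + 5Q → Q* = 12.9688, P* = 177.8438.
With the tax, the buyer price exceeds the seller price by 20.25: (196 − 1.4Q) − (113 + 5Q) = 20.25 → Q' = 9.8047.
ΔQ = 12.9688 − 9.8047 = 3.1641; the wedge equals the tax, 20.25.
Deadweight loss = ½ × 3.1641 × 20.25 = 32.04.

32.04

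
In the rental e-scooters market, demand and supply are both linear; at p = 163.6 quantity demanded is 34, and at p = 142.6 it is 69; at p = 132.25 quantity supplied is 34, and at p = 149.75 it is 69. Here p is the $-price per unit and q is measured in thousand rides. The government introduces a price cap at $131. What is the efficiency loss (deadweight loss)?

$528.55 thousand

Demand slope = (142.6 − 163.6)/(69 − 34) = −0.6, so p = 184 − 0.6q.
Supply slope = (149.75 − 132.25)/(69 − 34) = 0.5, so p = 115.25 + 0.5q.
Competitive equilibrium: 184 − 0.6q = 115.25 + 0.5q → q* = 62.5, p* = 146.5.
At the ceiling p = 131, quantity supplied = (131 − 115.25)/0.5 = 31.5.
Willingness to pay at q' = 31.5: 184 − 0.6·31.5 = 165.1.
Δq = 62.5 − 31.5 = 31; wedge = 165.1 − 131 = 34.1.
Deadweight loss = ½ × 31 × 34.1 = $528.55 thousand.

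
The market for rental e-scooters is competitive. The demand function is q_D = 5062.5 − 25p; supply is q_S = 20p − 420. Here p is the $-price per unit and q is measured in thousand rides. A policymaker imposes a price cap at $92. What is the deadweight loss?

$16020.50 thousand

In inverse form: demand p = 202.5 − 0.04q, supply p = 21 + 0.05q.
Competitive equilibrium: 202.5 − 0.04q = 21 + 0.05q → q* = 2016.6667, p* = 121.8333.
At the ceiling p = 92, quantity supplied = (92 − 21)/0.05 = 1420.
Willingness to pay at q' = 1420: 202.5 − 0.04·1420 = 145.7.
Δq = 2016.6667 − 1420 = 596.6667; wedge = 145.7 − 92 = 53.7.
Deadweight loss = ½ × 596.6667 × 53.7 = $16020.50 thousand.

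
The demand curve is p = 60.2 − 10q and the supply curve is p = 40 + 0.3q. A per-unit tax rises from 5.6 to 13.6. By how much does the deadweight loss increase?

Competitive equilibrium: 60.2 − 10q = 40 + 0.3q → q* = 1.9612, p* = 40.5883.
For a per-unit tax t: Δq = t/10.3, so DWL = ½·t·(t/10.3) = t²/20.6.
At t = 5.6: DWL = 1.522. At t = 13.6: DWL = 8.979.
Increase = 8.979 − 1.522 = 7.46.

7.46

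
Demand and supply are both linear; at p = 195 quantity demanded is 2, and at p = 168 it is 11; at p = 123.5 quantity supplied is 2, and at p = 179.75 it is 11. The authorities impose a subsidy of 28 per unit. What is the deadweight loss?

Demand slope = (168 − 195)/(11 − 2) = −3, so p = 201 − 3q.
Supply slope = (179.75 − 123.5)/(11 − 2) = 6.25, so p = 111 + 6.25q.
Competitive equilibrium: 201 − 3q = 111 + 6.25q → q* = 9.7297, p* = 171.8108.
The subsidy lowers effective supply by 28: p = 83 + 6.25q.
New quantity: 201 − 3q = 83 + 6.25q → q' = 12.7568.
Overproduction Δq = 12.7568 − 9.7297 = 3.0271; wedge = subsidy = 28.
DWL = ½ × 3.0271 × 28 = 42.38.

42.38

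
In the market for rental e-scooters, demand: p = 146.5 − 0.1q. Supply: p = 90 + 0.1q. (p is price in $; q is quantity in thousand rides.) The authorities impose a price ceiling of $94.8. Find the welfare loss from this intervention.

$5499.025 thousand

Competitive equilibrium: 146.5 − 0.1q = 90 + 0.1q → q* = 282.5, p* = 118.25.
At the ceiling p = 94.8, quantity supplied = (94.8 − 90)/0.1 = 48.
Willingness to pay at q' = 48: 146.5 − 0.1·48 = 141.7.
Δq = 282.5 − 48 = 234.5; wedge = 141.7 − 94.8 = 46.9.
Deadweight loss = ½ × 234.5 × 46.9 = $5499.025 thousand.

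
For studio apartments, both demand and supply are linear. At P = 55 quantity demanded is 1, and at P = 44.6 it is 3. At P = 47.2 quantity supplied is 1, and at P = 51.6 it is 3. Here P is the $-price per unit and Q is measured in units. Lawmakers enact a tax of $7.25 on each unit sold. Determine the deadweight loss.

Demand slope = (44.6 − 55)/(3 − 1) = −5.2, so P = 60.2 − 5.2Q.
Supply slope = (51.6 − 47.2)/(3 − 1) = 2.2, so P = 45 + 2.2Q.
Competitive equilibrium: 60.2 − 5.2Q = 45 + 2.2Q → Q* = 2.0541, P* = 49.5189.
With the tax, the buyer price exceeds the seller price by 7.25: (60.2 − 5.2Q) − (45 + 2.2Q) = 7.25 → Q' = 1.0743.
ΔQ = 2.0541 − 1.0743 = 0.9798; the wedge equals the tax, 7.25.
DWL = ½ × 0.9798 × 7.25 = $3.55.

$3.55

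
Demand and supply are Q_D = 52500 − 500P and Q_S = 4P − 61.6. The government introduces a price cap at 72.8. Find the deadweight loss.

1998.97

In inverse form: demand P = 105 − 0.002Q, supply P = 15.4 + 0.25Q.
Competitive equilibrium: 105 − 0.002Q = 15.4 + 0.25Q → Q* = 355.5556, P* = 104.2889.
At the ceiling P = 72.8, quantity supplied = (72.8 − 15.4)/0.25 = 229.6.
Willingness to pay at Q' = 229.6: 105 − 0.002·229.6 = 104.5408.
ΔQ = 355.5556 − 229.6 = 125.9556; wedge = 104.5408 − 72.8 = 31.7408.
Welfare loss = ½ × 125.9556 × 31.7408 = 1998.97.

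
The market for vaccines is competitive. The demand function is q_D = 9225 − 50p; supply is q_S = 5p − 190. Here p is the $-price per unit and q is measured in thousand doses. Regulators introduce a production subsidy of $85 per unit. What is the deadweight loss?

$16420.45 thousand

In inverse form: demand p = 184.5 − 0.02q, supply p = 38 + 0.2q.
Competitive equilibrium: 184.5 − 0.02q = 38 + 0.2q → q* = 665.9091, p* = 171.1818.
The subsidy lowers effective supply by 85: p = 0.2q − 47.
New quantity: 184.5 − 0.02q = 0.2q − 47 → q' = 1052.2727.
Overproduction Δq = 1052.2727 − 665.9091 = 386.3636; wedge = subsidy = 85.
The triangle = ½ × 386.3636 × 85 = $16420.45 thousand.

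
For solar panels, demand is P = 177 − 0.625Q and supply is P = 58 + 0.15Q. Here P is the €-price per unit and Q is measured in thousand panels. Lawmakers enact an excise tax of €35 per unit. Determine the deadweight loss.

Competitive equilibrium: 177 − 0.625Q = 58 + 0.15Q → Q* = 153.5484, P* = 81.0323.
With the tax, the buyer price exceeds the seller price by 35: (177 − 0.625Q) − (58 + 0.15Q) = 35 → Q' = 108.3871.
ΔQ = 153.5484 − 108.3871 = 45.1613; the wedge equals the tax, 35.
Welfare loss = ½ × 45.1613 × 35 = €790.32 thousand.

€790.32 thousand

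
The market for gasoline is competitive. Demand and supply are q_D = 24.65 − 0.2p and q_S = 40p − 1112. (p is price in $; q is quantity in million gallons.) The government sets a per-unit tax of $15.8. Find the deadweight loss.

In inverse form: demand p = 123.25 − 5q, supply p = 27.8 + 0.025q.
Competitive equilibrium: 123.25 − 5q = 27.8 + 0.025q → q* = 18.995, p* = 28.2749.
With the tax, the buyer price exceeds the seller price by 15.8: (123.25 − 5q) − (27.8 + 0.025q) = 15.8 → q' = 15.8507.
Δq = 18.995 − 15.8507 = 3.1443; the wedge equals the tax, 15.8.
The triangle = ½ × 3.1443 × 15.8 = $24.84 million.

$24.84 million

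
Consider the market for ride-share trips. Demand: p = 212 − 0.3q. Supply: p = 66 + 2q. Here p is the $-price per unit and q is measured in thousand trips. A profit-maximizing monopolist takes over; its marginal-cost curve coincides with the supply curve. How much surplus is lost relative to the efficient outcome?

Competitive equilibrium: 212 − 0.3q = 66 + 2q → q* = 63.47826, p* = 192.95652.
Marginal revenue: MR = 212 − 0.6q. Set MR = MC: 212 − 0.6q = 66 + 2q → q_m = 56.15385.
Price p_m = 212 − 0.3·56.15385 = 195.15385; MC(q_m) = 66 + 2·56.15385 = 178.3077.
Competitive q* = 63.47826, so Δq = 7.32441; wedge = 195.15385 − 178.3077 = 16.84615.
Deadweight loss = ½ × 7.32441 × 16.84615 = $61.69 thousand.

$61.69 thousand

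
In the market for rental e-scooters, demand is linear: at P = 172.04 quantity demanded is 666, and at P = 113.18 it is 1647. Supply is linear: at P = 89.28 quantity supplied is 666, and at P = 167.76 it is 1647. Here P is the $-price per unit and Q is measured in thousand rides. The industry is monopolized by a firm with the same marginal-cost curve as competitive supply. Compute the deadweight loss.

Demand slope = (113.18 − 172.04)/(1647 − 666) = −0.06, so P = 212 − 0.06Q.
Supply slope = (167.76 − 89.28)/(1647 − 666) = 0.08, so P = 36 + 0.08Q.
Competitive equilibrium: 212 − 0.06Q = 36 + 0.08Q → Q* = 1257.1429, P* = 136.5714.
Marginal revenue: MR = 212 − 0.12Q. Set MR = MC: 212 − 0.12Q = 36 + 0.08Q → Q_m = 880.
Price P_m = 212 − 0.06·880 = 159.2; MC(Q_m) = 36 + 0.08·880 = 106.4.
Competitive Q* = 1257.1429, so ΔQ = 377.1429; wedge = 159.2 − 106.4 = 52.8.
Deadweight loss = ½ × 377.1429 × 52.8 = $9956.57 thousand.

$9956.57 thousand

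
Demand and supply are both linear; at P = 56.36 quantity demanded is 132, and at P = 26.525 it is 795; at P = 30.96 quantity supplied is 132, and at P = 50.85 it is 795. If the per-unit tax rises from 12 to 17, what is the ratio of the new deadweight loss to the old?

Demand slope = (26.525 − 56.36)/(795 − 132) = −0.045, so P = 62.3 − 0.045Q.
Supply slope = (50.85 − 30.96)/(795 − 132) = 0.03, so P = 27 + 0.03Q.
Competitive equilibrium: 62.3 − 0.045Q = 27 + 0.03Q → Q* = 470.6667, P* = 41.12.
For a per-unit tax t: ΔQ = t/0.075, so DWL = ½·t·(t/0.075) = t²/0.15.
At t = 12: DWL = 960. At t = 17: DWL = 1926.667.
Ratio = (17/12)² = 2.007.

2.007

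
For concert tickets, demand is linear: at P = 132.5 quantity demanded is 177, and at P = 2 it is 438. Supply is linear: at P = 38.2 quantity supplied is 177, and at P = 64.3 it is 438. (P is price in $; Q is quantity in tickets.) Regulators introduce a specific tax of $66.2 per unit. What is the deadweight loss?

Demand slope = (2 − 132.5)/(438 − 177) = −0.5, so P = 221 − 0.5Q.
Supply slope = (64.3 − 38.2)/(438 − 177) = 0.1, so P = 20.5 + 0.1Q.
Competitive equilibrium: 221 − 0.5Q = 20.5 + 0.1Q → Q* = 334.16667, P* = 53.91667.
With the tax, the buyer price exceeds the seller price by 66.2: (221 − 0.5Q) − (20.5 + 0.1Q) = 66.2 → Q' = 223.83333.
ΔQ = 334.16667 − 223.83333 = 110.33334; the wedge equals the tax, 66.2.
Deadweight loss = ½ × 110.33334 × 66.2 = $3652.03.

$3652.03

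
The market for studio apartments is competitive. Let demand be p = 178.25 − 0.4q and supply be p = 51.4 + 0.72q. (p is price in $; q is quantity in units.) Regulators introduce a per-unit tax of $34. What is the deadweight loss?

$516.07

Competitive equilibrium: 178.25 − 0.4q = 51.4 + 0.72q → q* = 113.2589, p* = 132.9464.
With the tax, the buyer price exceeds the seller price by 34: (178.25 − 0.4q) − (51.4 + 0.72q) = 34 → q' = 82.9018.
Δq = 113.2589 − 82.9018 = 30.3571; the wedge equals the tax, 34.
DWL = ½ × 30.3571 × 34 = $516.07.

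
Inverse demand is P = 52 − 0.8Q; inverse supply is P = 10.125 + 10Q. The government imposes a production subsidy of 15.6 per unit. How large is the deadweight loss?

11.27

Competitive equilibrium: 52 − 0.8Q = 10.125 + 10Q → Q* = 3.8773, P* = 48.8981.
The subsidy lowers effective supply by 15.6: P = 10Q − 5.475.
New quantity: 52 − 0.8Q = 10Q − 5.475 → Q' = 5.3218.
Overproduction ΔQ = 5.3218 − 3.8773 = 1.4445; wedge = subsidy = 15.6.
Deadweight loss = ½ × 1.4445 × 15.6 = 11.27.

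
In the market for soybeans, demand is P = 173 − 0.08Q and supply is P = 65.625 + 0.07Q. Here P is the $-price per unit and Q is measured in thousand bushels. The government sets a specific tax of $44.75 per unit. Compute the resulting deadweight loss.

$6675.21 thousand

Competitive equilibrium: 173 − 0.08Q = 65.625 + 0.07Q → Q* = 715.8333, P* = 115.7333.
With the tax, the buyer price exceeds the seller price by 44.75: (173 − 0.08Q) − (65.625 + 0.07Q) = 44.75 → Q' = 417.5.
ΔQ = 715.8333 − 417.5 = 298.3333; the wedge equals the tax, 44.75.
The triangle = ½ × 298.3333 × 44.75 = $6675.21 thousand.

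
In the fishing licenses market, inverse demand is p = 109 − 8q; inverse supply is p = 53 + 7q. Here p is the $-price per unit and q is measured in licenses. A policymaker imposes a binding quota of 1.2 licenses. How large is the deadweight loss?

$48.13

Competitive equilibrium: 109 − 8q = 53 + 7q → q* = 3.7333, p* = 79.1333.
At q = 1.2: demand price = 109 − 8·1.2 = 99.4; supply price = 53 + 7·1.2 = 61.4.
Δq = 3.7333 − 1.2 = 2.5333; wedge = 99.4 − 61.4 = 38.
Welfare loss = ½ × 2.5333 × 38 = $48.13.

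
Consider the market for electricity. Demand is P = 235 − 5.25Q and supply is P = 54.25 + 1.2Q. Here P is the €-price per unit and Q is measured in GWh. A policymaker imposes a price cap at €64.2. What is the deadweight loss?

€1255.61

Competitive equilibrium: 235 − 5.25Q = 54.25 + 1.2Q → Q* = 28.0233, P* = 87.8779.
At the ceiling P = 64.2, quantity supplied = (64.2 − 54.25)/1.2 = 8.2917.
Willingness to pay at Q' = 8.2917: 235 − 5.25·8.2917 = 191.4686.
ΔQ = 28.0233 − 8.2917 = 19.7316; wedge = 191.4686 − 64.2 = 127.2686.
Deadweight loss = ½ × 19.7316 × 127.2686 = €1255.61.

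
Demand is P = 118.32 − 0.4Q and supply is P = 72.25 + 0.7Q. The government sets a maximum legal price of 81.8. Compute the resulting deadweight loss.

438.59

Competitive equilibrium: 118.32 − 0.4Q = 72.25 + 0.7Q → Q* = 41.8818, P* = 101.5673.
At the ceiling P = 81.8, quantity supplied = (81.8 − 72.25)/0.7 = 13.6429.
Willingness to pay at Q' = 13.6429: 118.32 − 0.4·13.6429 = 112.8628.
ΔQ = 41.8818 − 13.6429 = 28.2389; wedge = 112.8628 − 81.8 = 31.0628.
DWL = ½ × 28.2389 × 31.0628 = 438.59.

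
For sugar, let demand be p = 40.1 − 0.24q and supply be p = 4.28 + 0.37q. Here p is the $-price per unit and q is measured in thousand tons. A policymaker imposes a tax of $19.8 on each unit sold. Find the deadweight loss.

Competitive equilibrium: 40.1 − 0.24q = 4.28 + 0.37q → q* = 58.7213, p* = 26.0069.
With the tax, the buyer price exceeds the seller price by 19.8: (40.1 − 0.24q) − (4.28 + 0.37q) = 19.8 → q' = 26.2623.
Δq = 58.7213 − 26.2623 = 32.459; the wedge equals the tax, 19.8.
The triangle = ½ × 32.459 × 19.8 = $321.34 thousand.

$321.34 thousand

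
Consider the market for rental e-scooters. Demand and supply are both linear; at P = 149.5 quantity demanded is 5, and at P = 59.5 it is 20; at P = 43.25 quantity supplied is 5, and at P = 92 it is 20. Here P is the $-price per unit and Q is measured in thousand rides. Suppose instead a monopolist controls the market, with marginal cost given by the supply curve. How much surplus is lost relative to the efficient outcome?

$194.59 thousand

Demand slope = (59.5 − 149.5)/(20 − 5) = −6, so P = 179.5 − 6Q.
Supply slope = (92 − 43.25)/(20 − 5) = 3.25, so P = 27 + 3.25Q.
Competitive equilibrium: 179.5 − 6Q = 27 + 3.25Q → Q* = 16.48649, P* = 80.58108.
Marginal revenue: MR = 179.5 − 12Q. Set MR = MC: 179.5 − 12Q = 27 + 3.25Q → Q_m = 10.
Price P_m = 179.5 − 6·10 = 119.5; MC(Q_m) = 27 + 3.25·10 = 59.5.
Competitive Q* = 16.48649, so ΔQ = 6.48649; wedge = 119.5 − 59.5 = 60.
Welfare loss = ½ × 6.48649 × 60 = $194.59 thousand.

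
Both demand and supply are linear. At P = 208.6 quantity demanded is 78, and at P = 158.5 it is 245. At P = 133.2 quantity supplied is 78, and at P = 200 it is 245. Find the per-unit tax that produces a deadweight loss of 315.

21

Demand slope = (158.5 − 208.6)/(245 − 78) = −0.3, so P = 232 − 0.3Q.
Supply slope = (200 − 133.2)/(245 − 78) = 0.4, so P = 102 + 0.4Q.
Competitive equilibrium: 232 − 0.3Q = 102 + 0.4Q → Q* = 185.7143, P* = 176.2857.
A tax t gives ΔQ = t/0.7 and wedge t, so DWL = t²/1.4.
t²/1.4 = 315 → t² = 441 → t = 21.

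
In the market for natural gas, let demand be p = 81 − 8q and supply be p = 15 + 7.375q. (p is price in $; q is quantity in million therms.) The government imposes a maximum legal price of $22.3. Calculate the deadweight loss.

Competitive equilibrium: 81 − 8q = 15 + 7.375q → q* = 4.2927, p* = 46.6585.
At the ceiling p = 22.3, quantity supplied = (22.3 − 15)/7.375 = 0.9898.
Willingness to pay at q' = 0.9898: 81 − 8·0.9898 = 73.0816.
Δq = 4.2927 − 0.9898 = 3.3029; wedge = 73.0816 − 22.3 = 50.7816.
The triangle = ½ × 3.3029 × 50.7816 = $83.86 million.

$83.86 million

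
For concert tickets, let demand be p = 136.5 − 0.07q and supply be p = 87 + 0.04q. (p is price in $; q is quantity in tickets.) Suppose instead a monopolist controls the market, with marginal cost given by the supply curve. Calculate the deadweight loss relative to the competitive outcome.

$1684.375

Competitive equilibrium: 136.5 − 0.07q = 87 + 0.04q → q* = 450, p* = 105.
Marginal revenue: MR = 136.5 − 0.14q. Set MR = MC: 136.5 − 0.14q = 87 + 0.04q → q_m = 275.
Price p_m = 136.5 − 0.07·275 = 117.25; MC(q_m) = 87 + 0.04·275 = 98.
Competitive q* = 450, so Δq = 175; wedge = 117.25 − 98 = 19.25.
DWL = ½ × 175 × 19.25 = $1684.375.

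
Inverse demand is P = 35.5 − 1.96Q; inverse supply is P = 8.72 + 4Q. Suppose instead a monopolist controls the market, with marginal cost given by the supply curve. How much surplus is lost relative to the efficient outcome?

3.68

Competitive equilibrium: 35.5 − 1.96Q = 8.72 + 4Q → Q* = 4.4933, P* = 26.6932.
Marginal revenue: MR = 35.5 − 3.92Q. Set MR = MC: 35.5 − 3.92Q = 8.72 + 4Q → Q_m = 3.3813.
Price P_m = 35.5 − 1.96·3.3813 = 28.8727; MC(Q_m) = 8.72 + 4·3.3813 = 22.2452.
Competitive Q* = 4.4933, so ΔQ = 1.112; wedge = 28.8727 − 22.2452 = 6.6275.
Deadweight loss = ½ × 1.112 × 6.6275 = 3.68.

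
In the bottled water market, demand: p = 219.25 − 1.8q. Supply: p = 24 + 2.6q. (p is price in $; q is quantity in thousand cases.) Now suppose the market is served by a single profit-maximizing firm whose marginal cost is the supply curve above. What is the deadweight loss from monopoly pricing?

Competitive equilibrium: 219.25 − 1.8q = 24 + 2.6q → q* = 44.375, p* = 139.375.
Marginal revenue: MR = 219.25 − 3.6q. Set MR = MC: 219.25 − 3.6q = 24 + 2.6q → q_m = 31.4919.
Price p_m = 219.25 − 1.8·31.4919 = 162.5646; MC(q_m) = 24 + 2.6·31.4919 = 105.8789.
Competitive q* = 44.375, so Δq = 12.8831; wedge = 162.5646 − 105.8789 = 56.6857.
DWL = ½ × 12.8831 × 56.6857 = $365.14 thousand.

$365.14 thousand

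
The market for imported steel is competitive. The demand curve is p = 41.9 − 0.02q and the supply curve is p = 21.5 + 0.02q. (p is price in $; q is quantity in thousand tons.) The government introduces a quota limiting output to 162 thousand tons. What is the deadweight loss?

Competitive equilibrium: 41.9 − 0.02q = 21.5 + 0.02q → q* = 510, p* = 31.7.
At q = 162: demand price = 41.9 − 0.02·162 = 38.66; supply price = 21.5 + 0.02·162 = 24.74.
Δq = 510 − 162 = 348; wedge = 38.66 − 24.74 = 13.92.
Deadweight loss = ½ × 348 × 13.92 = $2422.08 thousand.

$2422.08 thousand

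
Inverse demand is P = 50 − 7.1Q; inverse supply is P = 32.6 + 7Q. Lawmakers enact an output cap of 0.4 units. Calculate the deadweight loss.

Competitive equilibrium: 50 − 7.1Q = 32.6 + 7Q → Q* = 1.234, P* = 41.2383.
At Q = 0.4: demand price = 50 − 7.1·0.4 = 47.16; supply price = 32.6 + 7·0.4 = 35.4.
ΔQ = 1.234 − 0.4 = 0.834; wedge = 47.16 − 35.4 = 11.76.
Deadweight loss = ½ × 0.834 × 11.76 = 4.90.

4.90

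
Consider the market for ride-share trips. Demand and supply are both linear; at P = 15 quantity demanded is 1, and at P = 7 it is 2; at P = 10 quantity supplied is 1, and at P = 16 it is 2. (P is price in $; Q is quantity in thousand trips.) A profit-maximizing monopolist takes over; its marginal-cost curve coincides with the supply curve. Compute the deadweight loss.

$1.70 thousand

Demand slope = (7 − 15)/(2 − 1) = −8, so P = 23 − 8Q.
Supply slope = (16 − 10)/(2 − 1) = 6, so P = 4 + 6Q.
Competitive equilibrium: 23 − 8Q = 4 + 6Q → Q* = 1.3571, P* = 12.1429.
Marginal revenue: MR = 23 − 16Q. Set MR = MC: 23 − 16Q = 4 + 6Q → Q_m = 0.8636.
Price P_m = 23 − 8·0.8636 = 16.0912; MC(Q_m) = 4 + 6·0.8636 = 9.1816.
Competitive Q* = 1.3571, so ΔQ = 0.4935; wedge = 16.0912 − 9.1816 = 6.9096.
DWL = ½ × 0.4935 × 6.9096 = $1.70 thousand.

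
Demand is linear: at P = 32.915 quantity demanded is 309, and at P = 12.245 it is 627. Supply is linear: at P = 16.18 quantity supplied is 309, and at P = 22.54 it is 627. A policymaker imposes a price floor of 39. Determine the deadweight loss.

Demand slope = (12.245 − 32.915)/(627 − 309) = −0.065, so P = 53 − 0.065Q.
Supply slope = (22.54 − 16.18)/(627 − 309) = 0.02, so P = 10 + 0.02Q.
Competitive equilibrium: 53 − 0.065Q = 10 + 0.02Q → Q* = 505.8824, P* = 20.1176.
At the floor P = 39, quantity demanded = (53 − 39)/0.065 = 215.3846.
Sellers' marginal cost at Q' = 215.3846: 10 + 0.02·215.3846 = 14.3077.
ΔQ = 505.8824 − 215.3846 = 290.4978; wedge = 39 − 14.3077 = 24.6923.
DWL = ½ × 290.4978 × 24.6923 = 3586.53.

3586.53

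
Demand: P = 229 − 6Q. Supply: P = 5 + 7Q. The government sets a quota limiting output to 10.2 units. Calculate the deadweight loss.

Competitive equilibrium: 229 − 6Q = 5 + 7Q → Q* = 17.2308, P* = 125.6154.
At Q = 10.2: demand price = 229 − 6·10.2 = 167.8; supply price = 5 + 7·10.2 = 76.4.
ΔQ = 17.2308 − 10.2 = 7.0308; wedge = 167.8 − 76.4 = 91.4.
Welfare loss = ½ × 7.0308 × 91.4 = 321.31.

321.31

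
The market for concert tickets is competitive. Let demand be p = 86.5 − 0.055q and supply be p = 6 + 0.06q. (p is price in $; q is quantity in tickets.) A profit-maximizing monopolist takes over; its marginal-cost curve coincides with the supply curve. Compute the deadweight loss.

Competitive equilibrium: 86.5 − 0.055q = 6 + 0.06q → q* = 700, p* = 48.
Marginal revenue: MR = 86.5 − 0.11q. Set MR = MC: 86.5 − 0.11q = 6 + 0.06q → q_m = 473.5294.
Price p_m = 86.5 − 0.055·473.5294 = 60.4559; MC(q_m) = 6 + 0.06·473.5294 = 34.4118.
Competitive q* = 700, so Δq = 226.4706; wedge = 60.4559 − 34.4118 = 26.0441.
DWL = ½ × 226.4706 × 26.0441 = $2949.11.

$2949.11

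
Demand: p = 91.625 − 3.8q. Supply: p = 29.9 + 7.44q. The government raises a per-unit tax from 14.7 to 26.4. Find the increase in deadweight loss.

21.39

Competitive equilibrium: 91.625 − 3.8q = 29.9 + 7.44q → q* = 5.4915, p* = 70.7571.
For a per-unit tax t: Δq = t/11.24, so DWL = ½·t·(t/11.24) = t²/22.48.
At t = 14.7: DWL = 9.613. At t = 26.4: DWL = 31.004.
Increase = 31.004 − 9.613 = 21.39.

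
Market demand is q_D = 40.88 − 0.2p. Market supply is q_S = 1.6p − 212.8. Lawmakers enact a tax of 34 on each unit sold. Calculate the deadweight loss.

In inverse form: demand p = 204.4 − 5q, supply p = 133 + 0.625q.
Competitive equilibrium: 204.4 − 5q = 133 + 0.625q → q* = 12.69333, p* = 140.93333.
With the tax, the buyer price exceeds the seller price by 34: (204.4 − 5q) − (133 + 0.625q) = 34 → q' = 6.64889.
Δq = 12.69333 − 6.64889 = 6.04444; the wedge equals the tax, 34.
The triangle = ½ × 6.04444 × 34 = 102.76.

102.76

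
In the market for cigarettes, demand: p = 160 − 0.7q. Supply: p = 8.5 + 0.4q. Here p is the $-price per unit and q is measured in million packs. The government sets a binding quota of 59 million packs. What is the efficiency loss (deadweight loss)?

Competitive equilibrium: 160 − 0.7q = 8.5 + 0.4q → q* = 137.7273, p* = 63.5909.
At q = 59: demand price = 160 − 0.7·59 = 118.7; supply price = 8.5 + 0.4·59 = 32.1.
Δq = 137.7273 − 59 = 78.7273; wedge = 118.7 − 32.1 = 86.6.
DWL = ½ × 78.7273 × 86.6 = $3408.89 million.

$3408.89 million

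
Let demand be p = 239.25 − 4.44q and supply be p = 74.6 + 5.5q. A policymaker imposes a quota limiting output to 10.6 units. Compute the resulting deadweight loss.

Competitive equilibrium: 239.25 − 4.44q = 74.6 + 5.5q → q* = 16.5644, p* = 165.7041.
At q = 10.6: demand price = 239.25 − 4.44·10.6 = 192.186; supply price = 74.6 + 5.5·10.6 = 132.9.
Δq = 16.5644 − 10.6 = 5.9644; wedge = 192.186 − 132.9 = 59.286.
DWL = ½ × 5.9644 × 59.286 = 176.80.

176.80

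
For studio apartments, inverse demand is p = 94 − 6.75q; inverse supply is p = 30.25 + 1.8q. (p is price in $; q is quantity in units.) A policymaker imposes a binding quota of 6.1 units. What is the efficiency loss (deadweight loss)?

Competitive equilibrium: 94 − 6.75q = 30.25 + 1.8q → q* = 7.4561, p* = 43.6711.
At q = 6.1: demand price = 94 − 6.75·6.1 = 52.825; supply price = 30.25 + 1.8·6.1 = 41.23.
Δq = 7.4561 − 6.1 = 1.3561; wedge = 52.825 − 41.23 = 11.595.
Welfare loss = ½ × 1.3561 × 11.595 = $7.86.

$7.86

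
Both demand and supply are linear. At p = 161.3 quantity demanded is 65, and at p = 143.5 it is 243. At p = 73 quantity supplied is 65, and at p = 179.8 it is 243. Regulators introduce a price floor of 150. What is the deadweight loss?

Demand slope = (143.5 − 161.3)/(243 − 65) = −0.1, so p = 167.8 − 0.1q.
Supply slope = (179.8 − 73)/(243 − 65) = 0.6, so p = 34 + 0.6q.
Competitive equilibrium: 167.8 − 0.1q = 34 + 0.6q → q* = 191.1429, p* = 148.6857.
At the floor p = 150, quantity demanded = (167.8 − 150)/0.1 = 178.
Sellers' marginal cost at q' = 178: 34 + 0.6·178 = 140.8.
Δq = 191.1429 − 178 = 13.1429; wedge = 150 − 140.8 = 9.2.
The triangle = ½ × 13.1429 × 9.2 = 60.46.

60.46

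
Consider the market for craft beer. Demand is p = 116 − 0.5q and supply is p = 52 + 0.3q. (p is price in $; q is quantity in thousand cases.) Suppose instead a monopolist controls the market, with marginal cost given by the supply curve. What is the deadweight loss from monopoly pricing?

$378.70 thousand

Competitive equilibrium: 116 − 0.5q = 52 + 0.3q → q* = 80, p* = 76.
Marginal revenue: MR = 116 − q. Set MR = MC: 116 − q = 52 + 0.3q → q_m = 49.2308.
Price p_m = 116 − 0.5·49.2308 = 91.3846; MC(q_m) = 52 + 0.3·49.2308 = 66.7692.
Competitive q* = 80, so Δq = 30.7692; wedge = 91.3846 − 66.7692 = 24.6154.
Deadweight loss = ½ × 30.7692 × 24.6154 = $378.70 thousand.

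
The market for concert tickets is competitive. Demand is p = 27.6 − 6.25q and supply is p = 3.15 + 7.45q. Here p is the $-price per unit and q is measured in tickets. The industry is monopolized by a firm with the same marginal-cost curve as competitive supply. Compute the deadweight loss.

$2.14

Competitive equilibrium: 27.6 − 6.25q = 3.15 + 7.45q → q* = 1.7847, p* = 16.4458.
Marginal revenue: MR = 27.6 − 12.5q. Set MR = MC: 27.6 − 12.5q = 3.15 + 7.45q → q_m = 1.2256.
Price p_m = 27.6 − 6.25·1.2256 = 19.94; MC(q_m) = 3.15 + 7.45·1.2256 = 12.2807.
Competitive q* = 1.7847, so Δq = 0.5591; wedge = 19.94 − 12.2807 = 7.6593.
The triangle = ½ × 0.5591 × 7.6593 = $2.14.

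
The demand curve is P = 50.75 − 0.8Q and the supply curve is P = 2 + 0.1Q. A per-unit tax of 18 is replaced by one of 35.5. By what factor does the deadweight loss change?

Competitive equilibrium: 50.75 − 0.8Q = 2 + 0.1Q → Q* = 54.1667, P* = 7.4167.
For a per-unit tax t: ΔQ = t/0.9, so DWL = ½·t·(t/0.9) = t²/1.8.
At t = 18: DWL = 180. At t = 35.5: DWL = 700.139.
Ratio = (35.5/18)² = 3.890.

3.890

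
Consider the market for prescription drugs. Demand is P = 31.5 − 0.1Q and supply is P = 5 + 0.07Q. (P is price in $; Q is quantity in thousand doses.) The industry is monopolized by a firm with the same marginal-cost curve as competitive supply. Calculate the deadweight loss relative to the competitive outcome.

$283.33 thousand

Competitive equilibrium: 31.5 − 0.1Q = 5 + 0.07Q → Q* = 155.8824, P* = 15.9118.
Marginal revenue: MR = 31.5 − 0.2Q. Set MR = MC: 31.5 − 0.2Q = 5 + 0.07Q → Q_m = 98.1481.
Price P_m = 31.5 − 0.1·98.1481 = 21.6852; MC(Q_m) = 5 + 0.07·98.1481 = 11.8704.
Competitive Q* = 155.8824, so ΔQ = 57.7343; wedge = 21.6852 − 11.8704 = 9.8148.
Deadweight loss = ½ × 57.7343 × 9.8148 = $283.33 thousand.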